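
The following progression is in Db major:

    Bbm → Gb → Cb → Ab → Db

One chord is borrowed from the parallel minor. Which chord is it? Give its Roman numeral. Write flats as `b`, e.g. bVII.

bVII

In Db major the diatonic chords are Db, Ebm, Fm, Gb, Ab, Bbm, Cdim. Bbm, Gb, Ab and Db are all diatonic. Cb (Cb–Eb–Gb) doesn't fit — on degree 7 Db major would have Cdim (vii°). Cb is the degree-7 chord of Db minor, so it is the borrowed bVII.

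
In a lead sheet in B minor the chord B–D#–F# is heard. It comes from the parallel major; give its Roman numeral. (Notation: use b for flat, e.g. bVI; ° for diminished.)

I

B is scale degree 1 in B minor. B–D#–F# is a major chord — the form found in B major, not the diatonic i (Bm). Borrowed into B minor it is written I.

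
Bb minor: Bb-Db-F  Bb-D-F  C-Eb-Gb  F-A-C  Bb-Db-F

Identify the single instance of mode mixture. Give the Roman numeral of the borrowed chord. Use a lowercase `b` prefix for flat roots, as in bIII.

In Bb minor (with V from harmonic minor) the diatonic chords are Bbm, Cdim, Db, Ebm, F, Gb, Ab. Bb–Db–F = Bbm, C–Eb–Gb = Cdim and F–A–C = F all belong to that set. But Bb–D–F is foreign: the diatonic i on degree 1 is Bbm, whereas Bb comes from Bb major. It is labeled I.

I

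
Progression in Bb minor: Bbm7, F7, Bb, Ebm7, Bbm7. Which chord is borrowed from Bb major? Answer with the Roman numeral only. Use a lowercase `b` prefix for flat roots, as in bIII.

In Bb minor (with V from harmonic minor) the diatonic chords are Bbm, Cdim, Db, Ebm, F, Gb, Ab. Bbm7, F7 and Ebm7 are all diatonic. Bb (Bb–D–F) is not: scale degree 1 in Bb minor carries Bbm (i). In Bb major the chord on that degree is Bb, so here it functions as I, borrowed from the parallel major.

I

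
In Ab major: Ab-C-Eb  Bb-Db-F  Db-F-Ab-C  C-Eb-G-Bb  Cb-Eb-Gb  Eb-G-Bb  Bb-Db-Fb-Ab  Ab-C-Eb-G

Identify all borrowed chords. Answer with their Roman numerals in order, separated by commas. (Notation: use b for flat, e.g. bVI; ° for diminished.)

Ab major has the diatonic set Ab, Bbm, Cm, Db, Eb, Fm, Gdim. Of the given chords, Ab–C–Eb = Ab, Bb–Db–F = Bbm, Db–F–Ab–C = Dbmaj7, C–Eb–G–Bb = Cm7, Eb–G–Bb = Eb and Ab–C–Eb–G = Abmaj7 are diatonic. But Cb–Eb–Gb is foreign: the diatonic iii on degree 3 is Cm, whereas Cb comes from Ab minor. It is labeled bIII. Bb–Db–Fb–Ab is not: scale degree 2 in Ab major carries Bbm (ii). In Ab minor the chord on that degree is Bbm7b5, so here it functions as iiø7, borrowed from the parallel minor.

bIII, iiø7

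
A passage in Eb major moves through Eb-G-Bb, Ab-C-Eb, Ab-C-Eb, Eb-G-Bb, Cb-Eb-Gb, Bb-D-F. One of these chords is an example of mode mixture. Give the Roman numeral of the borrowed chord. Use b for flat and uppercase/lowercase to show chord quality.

bVI

Eb major has the diatonic set Eb, Fm, Gm, Ab, Bb, Cm, Ddim. Of the given chords, Eb–G–Bb = Eb, Ab–C–Eb = Ab and Bb–D–F = Bb are diatonic. But Cb–Eb–Gb is foreign: the diatonic vi on degree 6 is Cm, whereas Cb comes from Eb minor. It is labeled bVI.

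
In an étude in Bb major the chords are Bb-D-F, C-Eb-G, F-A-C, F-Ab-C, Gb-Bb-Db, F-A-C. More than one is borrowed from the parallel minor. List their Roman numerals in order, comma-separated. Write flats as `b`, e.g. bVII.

Bb major has the diatonic set Bb, Cm, Dm, Eb, F, Gm, Adim. Bb–D–F = Bb, C–Eb–G = Cm and F–A–C = F are all diatonic. F–Ab–C doesn't fit — on degree 5 Bb major would have F (V). Fm is the degree-5 chord of Bb minor, so it is the borrowed v. Gb–Bb–Db is not: scale degree 6 in Bb major carries Gm (vi). In Bb minor the chord on that degree is Gb, so here it functions as bVI, borrowed from the parallel minor.

v, bVI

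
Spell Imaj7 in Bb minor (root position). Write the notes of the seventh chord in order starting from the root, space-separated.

Bb D F A

Imaj7 is built on scale degree 1, which is Bb in both Bb minor and its parallel. Building the major-seventh chord from the parallel major on Bb: Bb–D–F–A.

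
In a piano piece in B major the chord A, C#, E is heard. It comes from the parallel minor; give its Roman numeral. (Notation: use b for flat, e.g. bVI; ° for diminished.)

bVII

In B major scale degree 7 is A#; A is its lowered form, from B minor. The diatonic chord on degree 7 would be A#dim (vii°), but A–C#–E is the major chord from B minor. As a borrowed chord it is labeled bVII.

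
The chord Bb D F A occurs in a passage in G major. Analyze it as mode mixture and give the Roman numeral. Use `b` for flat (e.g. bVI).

In G major scale degree 3 is B; Bb is its lowered form, from G minor. The diatonic chord on degree 3 would be Bm (iii), but Bb–D–F–A is the major-seventh chord from G minor. As a borrowed chord it is labeled bIIImaj7.

bIIImaj7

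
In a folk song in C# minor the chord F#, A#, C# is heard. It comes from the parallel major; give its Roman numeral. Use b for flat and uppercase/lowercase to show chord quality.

IV

F# is scale degree 4 in C# minor. Diatonically C# minor has F#m (iv) on that degree; F#–A#–C# is instead the major chord native to C# major, so it takes the label IV.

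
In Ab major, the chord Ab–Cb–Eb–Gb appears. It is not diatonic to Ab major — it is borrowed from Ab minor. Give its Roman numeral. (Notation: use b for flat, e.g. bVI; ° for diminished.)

i7

The root Ab is the diatonic 1st degree of Ab major; the borrowing shows in the chord quality. The diatonic chord on degree 1 would be Ab (I), but Ab–Cb–Eb–Gb is the minor-seventh chord from Ab minor. As a borrowed chord it is labeled i7.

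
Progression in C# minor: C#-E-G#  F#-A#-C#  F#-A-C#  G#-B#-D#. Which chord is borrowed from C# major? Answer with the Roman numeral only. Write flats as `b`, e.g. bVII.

IV

The diatonic triads in C# minor (with V from harmonic minor) are C#m, D#dim, E, F#m, G#, A, B. C#–E–G# = C#m, F#–A–C# = F#m and G#–B#–D# = G# all belong to that set. But F#–A#–C# is foreign: the diatonic iv on degree 4 is F#m, whereas F# comes from C# major. It is labeled IV.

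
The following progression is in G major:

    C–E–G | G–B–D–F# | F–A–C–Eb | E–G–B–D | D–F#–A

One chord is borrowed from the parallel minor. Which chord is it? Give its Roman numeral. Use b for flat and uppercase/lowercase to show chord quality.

bVII7

In G major the diatonic chords are G, Am, Bm, C, D, Em, F#dim. C–E–G = C, G–B–D–F# = Gmaj7, E–G–B–D = Em7 and D–F#–A = D all belong to that set. F–A–C–Eb doesn't fit — on degree 7 G major would have F#dim (vii°). F7 is the degree-7 chord of G minor, so it is the borrowed bVII7.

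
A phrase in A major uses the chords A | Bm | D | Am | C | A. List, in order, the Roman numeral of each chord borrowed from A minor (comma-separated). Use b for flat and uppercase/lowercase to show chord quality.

A major has the diatonic set A, Bm, C#m, D, E, F#m, G#dim. A, Bm and D all belong to that set. Am (A–C–E) doesn't fit — on degree 1 A major would have A (I). Am is the degree-1 chord of A minor, so it is the borrowed i. C (C–E–G) is not: scale degree 3 in A major carries C#m (iii). In A minor the chord on that degree is C, so here it functions as bIII, borrowed from the parallel minor.

i, bIII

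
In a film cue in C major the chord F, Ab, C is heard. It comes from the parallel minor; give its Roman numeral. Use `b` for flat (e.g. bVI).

The root F is the diatonic 4th degree of C major; the borrowing shows in the chord quality. F–Ab–C is a minor chord — the form found in C minor, not the diatonic IV (F). Borrowed into C major it is written iv.

iv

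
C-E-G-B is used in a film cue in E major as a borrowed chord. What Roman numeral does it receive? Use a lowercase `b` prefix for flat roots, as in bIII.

bVImaj7

C is the lowered form of scale degree 6 in E major (the diatonic degree 6 is C#). C–E–G–B is a major-seventh chord — the form found in E minor, not the diatonic vi (C#m). Borrowed into E major it is written bVImaj7.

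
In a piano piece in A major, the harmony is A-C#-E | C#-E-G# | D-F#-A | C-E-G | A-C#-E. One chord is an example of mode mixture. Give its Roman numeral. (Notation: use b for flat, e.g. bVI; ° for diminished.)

In A major the diatonic chords are A, Bm, C#m, D, E, F#m, G#dim. A–C#–E = A, C#–E–G# = C#m and D–F#–A = D all belong to that set. C–E–G doesn't fit — on degree 3 A major would have C#m (iii). C is the degree-3 chord of A minor, so it is the borrowed bIII.

bIII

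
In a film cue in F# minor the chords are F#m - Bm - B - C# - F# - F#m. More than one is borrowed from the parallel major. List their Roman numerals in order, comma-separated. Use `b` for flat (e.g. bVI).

The diatonic triads in F# minor (with V from harmonic minor) are F#m, G#dim, A, Bm, C#, D, E. Of the given chords, F#m, Bm and C# are diatonic. B (B–D#–F#) doesn't fit — on degree 4 F# minor would have Bm (iv). B is the degree-4 chord of F# major, so it is the borrowed IV. F# (F#–A#–C#) is not: scale degree 1 in F# minor carries F#m (i). In F# major the chord on that degree is F#, so here it functions as I, borrowed from the parallel major.

IV, I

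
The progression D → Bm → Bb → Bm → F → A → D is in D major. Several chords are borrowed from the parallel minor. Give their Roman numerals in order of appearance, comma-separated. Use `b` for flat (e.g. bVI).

In D major the diatonic chords are D, Em, F#m, G, A, Bm, C#dim. D, Bm and A all belong to that set. Bb (Bb–D–F) is not: scale degree 6 in D major carries Bm (vi). In D minor the chord on that degree is Bb, so here it functions as bVI, borrowed from the parallel minor. F (F–A–C) doesn't fit — on degree 3 D major would have F#m (iii). F is the degree-3 chord of D minor, so it is the borrowed bIII.

bVI, bIII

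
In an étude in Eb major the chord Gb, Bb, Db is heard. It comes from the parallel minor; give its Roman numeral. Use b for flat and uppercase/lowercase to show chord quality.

bIII

In Eb major scale degree 3 is G; Gb is its lowered form, from Eb minor. Diatonically Eb major has Gm (iii) on that degree; Gb–Bb–Db is instead the major chord native to Eb minor, so it takes the label bIII.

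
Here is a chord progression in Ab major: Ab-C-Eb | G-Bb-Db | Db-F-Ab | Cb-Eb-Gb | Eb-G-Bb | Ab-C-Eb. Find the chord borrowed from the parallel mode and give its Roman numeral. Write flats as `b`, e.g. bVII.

bIII

Ab major has the diatonic set Ab, Bbm, Cm, Db, Eb, Fm, Gdim. Ab–C–Eb = Ab, G–Bb–Db = Gdim, Db–F–Ab = Db and Eb–G–Bb = Eb all belong to that set. But Cb–Eb–Gb is foreign: the diatonic iii on degree 3 is Cm, whereas Cb comes from Ab minor. It is labeled bIII.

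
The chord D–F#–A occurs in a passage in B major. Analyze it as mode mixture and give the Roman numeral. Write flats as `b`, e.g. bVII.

bIII

In B major scale degree 3 is D#; D is its lowered form, from B minor. D–F#–A is a major chord — the form found in B minor, not the diatonic iii (D#m). Borrowed into B major it is written bIII.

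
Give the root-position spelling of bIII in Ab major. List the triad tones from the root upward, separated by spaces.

Cb Eb Gb

bIII is built on the lowered scale degree 3. In Ab major degree 3 is C; lowered it becomes Cb. In Ab minor the chord on Cb is Cb–Eb–Gb.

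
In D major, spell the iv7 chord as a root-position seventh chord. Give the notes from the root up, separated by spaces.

G Bb D F

iv7 is built on scale degree 4, which is G in both D major and its parallel. Stacking thirds in D minor on G gives G–Bb–D–F.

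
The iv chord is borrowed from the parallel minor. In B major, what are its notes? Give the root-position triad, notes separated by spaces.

iv is built on scale degree 4, which is E in both B major and its parallel. Building the minor chord from the parallel minor on E: E–G–B.

E G B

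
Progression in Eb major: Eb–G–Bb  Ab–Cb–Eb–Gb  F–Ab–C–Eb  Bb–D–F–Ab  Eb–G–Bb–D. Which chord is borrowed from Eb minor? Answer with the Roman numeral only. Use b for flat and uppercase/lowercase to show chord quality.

iv7

Eb major has the diatonic set Eb, Fm, Gm, Ab, Bb, Cm, Ddim. Eb–G–Bb = Eb, F–Ab–C–Eb = Fm7, Bb–D–F–Ab = Bb7 and Eb–G–Bb–D = Ebmaj7 all belong to that set. But Ab–Cb–Eb–Gb is foreign: the diatonic IV on degree 4 is Ab, whereas Abm7 comes from Eb minor. It is labeled iv7.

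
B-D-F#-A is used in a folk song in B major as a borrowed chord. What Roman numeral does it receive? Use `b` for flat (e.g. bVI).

The root B is the diatonic 1st degree of B major; the borrowing shows in the chord quality. Diatonically B major has B (I) on that degree; B–D–F#–A is instead the minor-seventh chord native to B minor, so it takes the label i7.

i7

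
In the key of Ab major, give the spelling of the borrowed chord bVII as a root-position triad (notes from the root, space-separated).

The root of bVII is the lowered 7th degree: G becomes Gb. Stacking thirds in Ab minor on Gb gives Gb–Bb–Db.

Gb Bb Db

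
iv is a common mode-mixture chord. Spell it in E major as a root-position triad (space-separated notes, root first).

A C E

The root, A, is scale degree 4 — the same note in E major and E minor; only the chord quality changes. In E minor the chord on A is A–C–E.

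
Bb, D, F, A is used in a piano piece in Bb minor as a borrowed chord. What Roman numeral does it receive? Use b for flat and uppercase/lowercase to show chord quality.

Imaj7

The root Bb is the diatonic 1st degree of Bb minor; the borrowing shows in the chord quality. Diatonically Bb minor has Bbm (i) on that degree; Bb–D–F–A is instead the major-seventh chord native to Bb major, so it takes the label Imaj7.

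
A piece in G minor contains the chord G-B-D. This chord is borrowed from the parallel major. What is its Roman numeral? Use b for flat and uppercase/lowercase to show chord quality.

I

The root G is the diatonic 1st degree of G minor; the borrowing shows in the chord quality. The diatonic chord on degree 1 would be Gm (i), but G–B–D is the major chord from G major. As a borrowed chord it is labeled I.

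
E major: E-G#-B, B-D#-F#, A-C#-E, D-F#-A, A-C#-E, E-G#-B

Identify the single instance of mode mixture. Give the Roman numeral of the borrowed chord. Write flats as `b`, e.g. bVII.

The diatonic triads in E major are E, F#m, G#m, A, B, C#m, D#dim. E–G#–B = E, B–D#–F# = B and A–C#–E = A all belong to that set. D–F#–A doesn't fit — on degree 7 E major would have D#dim (vii°). D is the degree-7 chord of E minor, so it is the borrowed bVII.

bVII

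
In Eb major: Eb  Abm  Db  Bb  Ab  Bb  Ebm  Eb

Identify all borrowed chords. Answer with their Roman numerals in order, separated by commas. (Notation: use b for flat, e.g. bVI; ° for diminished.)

iv, bVII, i

In Eb major the diatonic chords are Eb, Fm, Gm, Ab, Bb, Cm, Ddim. Of the given chords, Eb, Bb and Ab are diatonic. Abm (Ab–Cb–Eb) doesn't fit — on degree 4 Eb major would have Ab (IV). Abm is the degree-4 chord of Eb minor, so it is the borrowed iv. Db (Db–F–Ab) doesn't fit — on degree 7 Eb major would have Ddim (vii°). Db is the degree-7 chord of Eb minor, so it is the borrowed bVII. Ebm (Eb–Gb–Bb) is not: scale degree 1 in Eb major carries Eb (I). In Eb minor the chord on that degree is Ebm, so here it functions as i, borrowed from the parallel minor.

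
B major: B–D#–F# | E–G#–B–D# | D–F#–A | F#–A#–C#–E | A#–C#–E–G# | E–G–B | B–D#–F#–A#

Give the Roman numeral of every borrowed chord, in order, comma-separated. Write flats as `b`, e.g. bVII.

bIII, iv

The diatonic triads in B major are B, C#m, D#m, E, F#, G#m, A#dim. Of the given chords, B–D#–F# = B, E–G#–B–D# = Emaj7, F#–A#–C#–E = F#7, A#–C#–E–G# = A#m7b5 and B–D#–F#–A# = Bmaj7 are diatonic. But D–F#–A is foreign: the diatonic iii on degree 3 is D#m, whereas D comes from B minor. It is labeled bIII. E–G–B doesn't fit — on degree 4 B major would have E (IV). Em is the degree-4 chord of B minor, so it is the borrowed iv.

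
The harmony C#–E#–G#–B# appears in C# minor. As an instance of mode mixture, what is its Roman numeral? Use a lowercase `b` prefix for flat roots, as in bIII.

Imaj7

C# is scale degree 1 in C# minor. C#–E#–G#–B# is a major-seventh chord — the form found in C# major, not the diatonic i (C#m). Borrowed into C# minor it is written Imaj7.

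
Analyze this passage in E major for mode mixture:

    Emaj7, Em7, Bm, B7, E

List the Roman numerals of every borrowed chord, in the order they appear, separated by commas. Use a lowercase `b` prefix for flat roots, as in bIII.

The diatonic triads in E major are E, F#m, G#m, A, B, C#m, D#dim. Emaj7, B7 and E are all diatonic. Em7 (E–G–B–D) is not: scale degree 1 in E major carries E (I). In E minor the chord on that degree is Em7, so here it functions as i7, borrowed from the parallel minor. Bm (B–D–F#) is not: scale degree 5 in E major carries B (V). In E minor the chord on that degree is Bm, so here it functions as v, borrowed from the parallel minor.

i7, v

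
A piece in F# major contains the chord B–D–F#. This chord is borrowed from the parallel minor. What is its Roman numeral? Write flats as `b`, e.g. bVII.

The root B is the diatonic 4th degree of F# major; the borrowing shows in the chord quality. The diatonic chord on degree 4 would be B (IV), but B–D–F# is the minor chord from F# minor. As a borrowed chord it is labeled iv.

iv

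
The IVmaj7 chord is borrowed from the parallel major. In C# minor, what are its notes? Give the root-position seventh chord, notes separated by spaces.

IVmaj7 is built on scale degree 4, which is F# in both C# minor and its parallel. Stacking thirds in C# major on F# gives F#–A#–C#–E#.

F# A# C# E#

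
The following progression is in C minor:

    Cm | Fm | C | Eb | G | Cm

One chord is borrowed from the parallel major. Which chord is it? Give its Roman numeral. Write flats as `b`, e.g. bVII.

The diatonic triads in C minor (with V from harmonic minor) are Cm, Ddim, Eb, Fm, G, Ab, Bb. Cm, Fm, Eb and G are all diatonic. But C (C–E–G) is foreign: the diatonic i on degree 1 is Cm, whereas C comes from C major. It is labeled I.

I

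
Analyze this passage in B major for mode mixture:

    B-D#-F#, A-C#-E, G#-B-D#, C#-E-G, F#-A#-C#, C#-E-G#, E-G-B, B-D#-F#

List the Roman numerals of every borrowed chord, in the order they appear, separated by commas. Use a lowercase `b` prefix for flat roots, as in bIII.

The diatonic triads in B major are B, C#m, D#m, E, F#, G#m, A#dim. B–D#–F# = B, G#–B–D# = G#m, F#–A#–C# = F# and C#–E–G# = C#m are all diatonic. A–C#–E is not: scale degree 7 in B major carries A#dim (vii°). In B minor the chord on that degree is A, so here it functions as bVII, borrowed from the parallel minor. C#–E–G is not: scale degree 2 in B major carries C#m (ii). In B minor the chord on that degree is C#dim, so here it functions as ii°, borrowed from the parallel minor. E–G–B doesn't fit — on degree 4 B major would have E (IV). Em is the degree-4 chord of B minor, so it is the borrowed iv.

bVII, ii°, iv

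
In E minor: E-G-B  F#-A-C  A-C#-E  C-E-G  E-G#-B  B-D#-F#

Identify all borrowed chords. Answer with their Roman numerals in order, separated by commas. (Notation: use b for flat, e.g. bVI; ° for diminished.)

In E minor (with V from harmonic minor) the diatonic chords are Em, F#dim, G, Am, B, C, D. Of the given chords, E–G–B = Em, F#–A–C = F#dim, C–E–G = C and B–D#–F# = B are diatonic. A–C#–E is not: scale degree 4 in E minor carries Am (iv). In E major the chord on that degree is A, so here it functions as IV, borrowed from the parallel major. But E–G#–B is foreign: the diatonic i on degree 1 is Em, whereas E comes from E major. It is labeled I.

IV, I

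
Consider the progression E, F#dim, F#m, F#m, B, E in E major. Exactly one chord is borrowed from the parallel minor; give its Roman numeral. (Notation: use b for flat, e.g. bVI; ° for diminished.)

The diatonic triads in E major are E, F#m, G#m, A, B, C#m, D#dim. E, F#m and B all belong to that set. But F#dim (F#–A–C) is foreign: the diatonic ii on degree 2 is F#m, whereas F#dim comes from E minor. It is labeled ii°.

ii°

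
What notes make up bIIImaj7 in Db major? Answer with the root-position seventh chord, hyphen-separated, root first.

Scale degree 3 in Db major is F. bIIImaj7 uses the lowered form, Fb, taken from Db minor. In Db minor the chord on Fb is Fb–Ab–Cb–Eb.

Fb-Ab-Cb-Eb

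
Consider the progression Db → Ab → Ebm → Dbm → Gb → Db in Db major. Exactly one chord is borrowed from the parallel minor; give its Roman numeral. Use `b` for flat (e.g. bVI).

i

In Db major the diatonic chords are Db, Ebm, Fm, Gb, Ab, Bbm, Cdim. Db, Ab, Ebm and Gb all belong to that set. Dbm (Db–Fb–Ab) doesn't fit — on degree 1 Db major would have Db (I). Dbm is the degree-1 chord of Db minor, so it is the borrowed i.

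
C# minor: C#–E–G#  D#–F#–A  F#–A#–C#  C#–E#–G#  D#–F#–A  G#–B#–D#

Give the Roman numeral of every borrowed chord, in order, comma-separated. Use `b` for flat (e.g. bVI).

C# minor has the diatonic set C#m, D#dim, E, F#m, G#, A, B (with V from harmonic minor). C#–E–G# = C#m, D#–F#–A = D#dim and G#–B#–D# = G# are all diatonic. F#–A#–C# is not: scale degree 4 in C# minor carries F#m (iv). In C# major the chord on that degree is F#, so here it functions as IV, borrowed from the parallel major. C#–E#–G# is not: scale degree 1 in C# minor carries C#m (i). In C# major the chord on that degree is C#, so here it functions as I, borrowed from the parallel major.

IV, I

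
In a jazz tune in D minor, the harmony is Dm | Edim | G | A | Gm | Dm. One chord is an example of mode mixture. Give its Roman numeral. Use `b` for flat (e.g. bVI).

IV

D minor has the diatonic set Dm, Edim, F, Gm, A, Bb, C (with V from harmonic minor). Dm, Edim, A and Gm are all diatonic. G (G–B–D) is not: scale degree 4 in D minor carries Gm (iv). In D major the chord on that degree is G, so here it functions as IV, borrowed from the parallel major.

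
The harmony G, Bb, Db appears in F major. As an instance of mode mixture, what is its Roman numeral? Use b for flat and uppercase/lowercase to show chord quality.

ii°

G is scale degree 2 in F major. Diatonically F major has Gm (ii) on that degree; G–Bb–Db is instead the diminished chord native to F minor, so it takes the label ii°.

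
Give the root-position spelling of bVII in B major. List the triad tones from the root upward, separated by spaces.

A C# E

bVII is built on the lowered scale degree 7. In B major degree 7 is A#; lowered it becomes A. Stacking thirds in B minor on A gives A–C#–E.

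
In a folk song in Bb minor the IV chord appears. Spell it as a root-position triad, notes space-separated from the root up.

Eb G Bb

IV is built on scale degree 4, which is Eb in both Bb minor and its parallel. In Bb major the chord on Eb is Eb–G–Bb.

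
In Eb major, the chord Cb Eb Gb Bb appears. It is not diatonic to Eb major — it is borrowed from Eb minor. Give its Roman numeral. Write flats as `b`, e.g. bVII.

Cb is the lowered form of scale degree 6 in Eb major (the diatonic degree 6 is C). Cb–Eb–Gb–Bb is a major-seventh chord — the form found in Eb minor, not the diatonic vi (Cm). Borrowed into Eb major it is written bVImaj7.

bVImaj7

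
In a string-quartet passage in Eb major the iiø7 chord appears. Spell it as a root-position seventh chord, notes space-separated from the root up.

The root, F, is scale degree 2 — the same note in Eb major and Eb minor; only the chord quality changes. Stacking thirds in Eb minor on F gives F–Ab–Cb–Eb.

F Ab Cb Eb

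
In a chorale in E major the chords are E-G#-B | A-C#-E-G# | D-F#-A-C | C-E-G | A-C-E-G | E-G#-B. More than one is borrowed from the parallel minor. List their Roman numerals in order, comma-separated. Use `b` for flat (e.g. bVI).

bVII7, bVI, iv7

The diatonic triads in E major are E, F#m, G#m, A, B, C#m, D#dim. Of the given chords, E–G#–B = E and A–C#–E–G# = Amaj7 are diatonic. But D–F#–A–C is foreign: the diatonic vii° on degree 7 is D#dim, whereas D7 comes from E minor. It is labeled bVII7. C–E–G is not: scale degree 6 in E major carries C#m (vi). In E minor the chord on that degree is C, so here it functions as bVI, borrowed from the parallel minor. A–C–E–G is not: scale degree 4 in E major carries A (IV). In E minor the chord on that degree is Am7, so here it functions as iv7, borrowed from the parallel minor.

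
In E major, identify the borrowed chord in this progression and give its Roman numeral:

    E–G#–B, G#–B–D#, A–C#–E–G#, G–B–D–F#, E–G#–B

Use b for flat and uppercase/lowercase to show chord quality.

bIIImaj7

In E major the diatonic chords are E, F#m, G#m, A, B, C#m, D#dim. E–G#–B = E, G#–B–D# = G#m and A–C#–E–G# = Amaj7 all belong to that set. G–B–D–F# is not: scale degree 3 in E major carries G#m (iii). In E minor the chord on that degree is Gmaj7, so here it functions as bIIImaj7, borrowed from the parallel minor.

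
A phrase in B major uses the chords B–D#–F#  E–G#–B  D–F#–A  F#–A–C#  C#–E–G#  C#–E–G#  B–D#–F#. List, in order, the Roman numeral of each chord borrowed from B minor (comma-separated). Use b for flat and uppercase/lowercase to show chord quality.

The diatonic triads in B major are B, C#m, D#m, E, F#, G#m, A#dim. B–D#–F# = B, E–G#–B = E and C#–E–G# = C#m all belong to that set. D–F#–A doesn't fit — on degree 3 B major would have D#m (iii). D is the degree-3 chord of B minor, so it is the borrowed bIII. But F#–A–C# is foreign: the diatonic V on degree 5 is F#, whereas F#m comes from B minor. It is labeled v.

bIII, v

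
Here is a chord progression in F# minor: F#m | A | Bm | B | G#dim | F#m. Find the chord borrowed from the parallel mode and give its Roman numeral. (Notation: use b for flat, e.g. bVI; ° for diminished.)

IV

The diatonic triads in F# minor (with V from harmonic minor) are F#m, G#dim, A, Bm, C#, D, E. F#m, A, Bm and G#dim all belong to that set. But B (B–D#–F#) is foreign: the diatonic iv on degree 4 is Bm, whereas B comes from F# major. It is labeled IV.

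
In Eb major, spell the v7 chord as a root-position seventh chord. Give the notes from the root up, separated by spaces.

Bb Db F Ab

v7 is built on scale degree 5, which is Bb in both Eb major and its parallel. Stacking thirds in Eb minor on Bb gives Bb–Db–F–Ab.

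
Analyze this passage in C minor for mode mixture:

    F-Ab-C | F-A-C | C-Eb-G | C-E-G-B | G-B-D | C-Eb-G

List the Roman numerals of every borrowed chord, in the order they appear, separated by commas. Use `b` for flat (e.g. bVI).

C minor has the diatonic set Cm, Ddim, Eb, Fm, G, Ab, Bb (with V from harmonic minor). F–Ab–C = Fm, C–Eb–G = Cm and G–B–D = G all belong to that set. F–A–C doesn't fit — on degree 4 C minor would have Fm (iv). F is the degree-4 chord of C major, so it is the borrowed IV. C–E–G–B doesn't fit — on degree 1 C minor would have Cm (i). Cmaj7 is the degree-1 chord of C major, so it is the borrowed Imaj7.

IV, Imaj7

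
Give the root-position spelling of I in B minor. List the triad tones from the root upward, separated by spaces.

I is built on scale degree 1, which is B in both B minor and its parallel. Stacking thirds in B major on B gives B–D#–F#.

B D# F#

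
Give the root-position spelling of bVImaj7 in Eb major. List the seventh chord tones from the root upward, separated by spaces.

Cb Eb Gb Bb

bVImaj7 is built on the lowered scale degree 6. In Eb major degree 6 is C; lowered it becomes Cb. Building the major-seventh chord from the parallel minor on Cb: Cb–Eb–Gb–Bb.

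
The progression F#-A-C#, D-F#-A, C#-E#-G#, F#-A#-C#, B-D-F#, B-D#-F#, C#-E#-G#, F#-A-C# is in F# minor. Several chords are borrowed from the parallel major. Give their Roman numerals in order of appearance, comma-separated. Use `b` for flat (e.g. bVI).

In F# minor (with V from harmonic minor) the diatonic chords are F#m, G#dim, A, Bm, C#, D, E. F#–A–C# = F#m, D–F#–A = D, C#–E#–G# = C# and B–D–F# = Bm all belong to that set. F#–A#–C# doesn't fit — on degree 1 F# minor would have F#m (i). F# is the degree-1 chord of F# major, so it is the borrowed I. But B–D#–F# is foreign: the diatonic iv on degree 4 is Bm, whereas B comes from F# major. It is labeled IV.

I, IV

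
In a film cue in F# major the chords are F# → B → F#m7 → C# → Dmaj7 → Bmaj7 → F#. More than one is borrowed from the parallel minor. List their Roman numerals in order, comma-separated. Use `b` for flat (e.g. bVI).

In F# major the diatonic chords are F#, G#m, A#m, B, C#, D#m, E#dim. F#, B, C# and Bmaj7 all belong to that set. F#m7 (F#–A–C#–E) is not: scale degree 1 in F# major carries F# (I). In F# minor the chord on that degree is F#m7, so here it functions as i7, borrowed from the parallel minor. Dmaj7 (D–F#–A–C#) is not: scale degree 6 in F# major carries D#m (vi). In F# minor the chord on that degree is Dmaj7, so here it functions as bVImaj7, borrowed from the parallel minor.

i7, bVImaj7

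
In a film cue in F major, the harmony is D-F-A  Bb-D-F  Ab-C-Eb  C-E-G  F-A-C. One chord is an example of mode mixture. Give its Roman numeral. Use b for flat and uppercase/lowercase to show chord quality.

In F major the diatonic chords are F, Gm, Am, Bb, C, Dm, Edim. D–F–A = Dm, Bb–D–F = Bb, C–E–G = C and F–A–C = F are all diatonic. Ab–C–Eb is not: scale degree 3 in F major carries Am (iii). In F minor the chord on that degree is Ab, so here it functions as bIII, borrowed from the parallel minor.

bIII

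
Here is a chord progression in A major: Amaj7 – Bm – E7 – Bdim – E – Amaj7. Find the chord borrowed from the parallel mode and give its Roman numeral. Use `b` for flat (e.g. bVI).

ii°

The diatonic triads in A major are A, Bm, C#m, D, E, F#m, G#dim. Amaj7, Bm, E7 and E are all diatonic. Bdim (B–D–F) doesn't fit — on degree 2 A major would have Bm (ii). Bdim is the degree-2 chord of A minor, so it is the borrowed ii°.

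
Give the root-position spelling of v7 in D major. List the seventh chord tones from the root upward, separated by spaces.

A C E G

The root, A, is scale degree 5 — the same note in D major and D minor; only the chord quality changes. Stacking thirds in D minor on A gives A–C–E–G.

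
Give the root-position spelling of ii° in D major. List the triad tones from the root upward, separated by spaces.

The root, E, is scale degree 2 — the same note in D major and D minor; only the chord quality changes. Stacking thirds in D minor on E gives E–G–Bb.

E G Bb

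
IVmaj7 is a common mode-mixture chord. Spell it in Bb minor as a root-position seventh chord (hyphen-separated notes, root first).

Eb-G-Bb-D

IVmaj7 is built on scale degree 4, which is Eb in both Bb minor and its parallel. Stacking thirds in Bb major on Eb gives Eb–G–Bb–D.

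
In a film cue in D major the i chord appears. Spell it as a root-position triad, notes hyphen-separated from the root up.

i is built on scale degree 1, which is D in both D major and its parallel. Building the minor chord from the parallel minor on D: D–F–A.

D-F-A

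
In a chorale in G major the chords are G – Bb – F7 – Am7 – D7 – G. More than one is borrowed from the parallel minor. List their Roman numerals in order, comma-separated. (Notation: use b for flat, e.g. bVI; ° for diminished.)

G major has the diatonic set G, Am, Bm, C, D, Em, F#dim. G, Am7 and D7 are all diatonic. Bb (Bb–D–F) is not: scale degree 3 in G major carries Bm (iii). In G minor the chord on that degree is Bb, so here it functions as bIII, borrowed from the parallel minor. But F7 (F–A–C–Eb) is foreign: the diatonic vii° on degree 7 is F#dim, whereas F7 comes from G minor. It is labeled bVII7.

bIII, bVII7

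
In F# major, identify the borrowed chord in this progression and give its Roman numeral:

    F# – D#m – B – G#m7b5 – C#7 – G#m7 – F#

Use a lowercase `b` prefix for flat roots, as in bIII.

F# major has the diatonic set F#, G#m, A#m, B, C#, D#m, E#dim. F#, D#m, B, C#7 and G#m7 all belong to that set. G#m7b5 (G#–B–D–F#) doesn't fit — on degree 2 F# major would have G#m (ii). G#m7b5 is the degree-2 chord of F# minor, so it is the borrowed iiø7.

iiø7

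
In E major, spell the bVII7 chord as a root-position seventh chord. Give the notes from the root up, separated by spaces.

The root of bVII7 is the lowered 7th degree: D# becomes D. Building the dominant-seventh chord from the parallel minor on D: D–F#–A–C.

D F# A C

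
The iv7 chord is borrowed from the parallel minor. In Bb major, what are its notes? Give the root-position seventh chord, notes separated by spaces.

Eb Gb Bb Db

iv7 is built on scale degree 4, which is Eb in both Bb major and its parallel. Building the minor-seventh chord from the parallel minor on Eb: Eb–Gb–Bb–Db.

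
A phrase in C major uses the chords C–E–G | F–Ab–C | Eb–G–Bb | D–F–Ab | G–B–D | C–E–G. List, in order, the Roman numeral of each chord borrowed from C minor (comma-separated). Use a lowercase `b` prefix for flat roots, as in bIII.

The diatonic triads in C major are C, Dm, Em, F, G, Am, Bdim. C–E–G = C and G–B–D = G are both diatonic. F–Ab–C doesn't fit — on degree 4 C major would have F (IV). Fm is the degree-4 chord of C minor, so it is the borrowed iv. Eb–G–Bb is not: scale degree 3 in C major carries Em (iii). In C minor the chord on that degree is Eb, so here it functions as bIII, borrowed from the parallel minor. D–F–Ab doesn't fit — on degree 2 C major would have Dm (ii). Ddim is the degree-2 chord of C minor, so it is the borrowed ii°.

iv, bIII, ii°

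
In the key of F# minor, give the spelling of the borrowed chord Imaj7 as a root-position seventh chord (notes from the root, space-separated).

F# A# C# E#

Imaj7 is built on scale degree 1, which is F# in both F# minor and its parallel. In F# major the chord on F# is F#–A#–C#–E#.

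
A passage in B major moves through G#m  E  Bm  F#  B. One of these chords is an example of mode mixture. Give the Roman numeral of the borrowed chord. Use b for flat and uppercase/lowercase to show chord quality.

In B major the diatonic chords are B, C#m, D#m, E, F#, G#m, A#dim. G#m, E, F# and B are all diatonic. Bm (B–D–F#) is not: scale degree 1 in B major carries B (I). In B minor the chord on that degree is Bm, so here it functions as i, borrowed from the parallel minor.

i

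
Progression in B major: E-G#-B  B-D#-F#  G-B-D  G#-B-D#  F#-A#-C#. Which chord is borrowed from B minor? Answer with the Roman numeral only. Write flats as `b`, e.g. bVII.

bVI

In B major the diatonic chords are B, C#m, D#m, E, F#, G#m, A#dim. E–G#–B = E, B–D#–F# = B, G#–B–D# = G#m and F#–A#–C# = F# are all diatonic. But G–B–D is foreign: the diatonic vi on degree 6 is G#m, whereas G comes from B minor. It is labeled bVI.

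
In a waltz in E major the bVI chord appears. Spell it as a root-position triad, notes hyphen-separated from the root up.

The root of bVI is the lowered 6th degree: C# becomes C. Building the major chord from the parallel minor on C: C–E–G.

C-E-G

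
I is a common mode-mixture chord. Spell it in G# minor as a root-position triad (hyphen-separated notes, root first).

The root, G#, is scale degree 1 — the same note in G# minor and G# major; only the chord quality changes. Stacking thirds in G# major on G# gives G#–B#–D#.

G#-B#-D#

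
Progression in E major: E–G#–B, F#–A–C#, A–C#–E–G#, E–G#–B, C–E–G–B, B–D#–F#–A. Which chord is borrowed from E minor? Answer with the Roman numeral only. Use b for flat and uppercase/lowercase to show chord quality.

The diatonic triads in E major are E, F#m, G#m, A, B, C#m, D#dim. E–G#–B = E, F#–A–C# = F#m, A–C#–E–G# = Amaj7 and B–D#–F#–A = B7 are all diatonic. C–E–G–B doesn't fit — on degree 6 E major would have C#m (vi). Cmaj7 is the degree-6 chord of E minor, so it is the borrowed bVImaj7.

bVImaj7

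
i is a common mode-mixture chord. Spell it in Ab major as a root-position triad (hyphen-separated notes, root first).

Ab-Cb-Eb

i is built on scale degree 1, which is Ab in both Ab major and its parallel. In Ab minor the chord on Ab is Ab–Cb–Eb.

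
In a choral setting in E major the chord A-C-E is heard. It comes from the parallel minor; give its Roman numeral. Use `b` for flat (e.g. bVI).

iv

A is scale degree 4 in E major. The diatonic chord on degree 4 would be A (IV), but A–C–E is the minor chord from E minor. As a borrowed chord it is labeled iv.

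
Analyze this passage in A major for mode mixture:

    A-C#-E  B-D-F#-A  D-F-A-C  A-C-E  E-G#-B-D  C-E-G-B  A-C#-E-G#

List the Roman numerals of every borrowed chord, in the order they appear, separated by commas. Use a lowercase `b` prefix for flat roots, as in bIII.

iv7, i, bIIImaj7

The diatonic triads in A major are A, Bm, C#m, D, E, F#m, G#dim. A–C#–E = A, B–D–F#–A = Bm7, E–G#–B–D = E7 and A–C#–E–G# = Amaj7 are all diatonic. D–F–A–C is not: scale degree 4 in A major carries D (IV). In A minor the chord on that degree is Dm7, so here it functions as iv7, borrowed from the parallel minor. A–C–E doesn't fit — on degree 1 A major would have A (I). Am is the degree-1 chord of A minor, so it is the borrowed i. But C–E–G–B is foreign: the diatonic iii on degree 3 is C#m, whereas Cmaj7 comes from A minor. It is labeled bIIImaj7.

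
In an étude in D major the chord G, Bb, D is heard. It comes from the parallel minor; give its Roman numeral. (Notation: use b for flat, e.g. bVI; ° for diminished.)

The root G is the diatonic 4th degree of D major; the borrowing shows in the chord quality. G–Bb–D is a minor chord — the form found in D minor, not the diatonic IV (G). Borrowed into D major it is written iv.

iv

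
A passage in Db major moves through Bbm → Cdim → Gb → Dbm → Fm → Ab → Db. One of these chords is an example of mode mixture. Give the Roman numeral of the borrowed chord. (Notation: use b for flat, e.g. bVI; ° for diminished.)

The diatonic triads in Db major are Db, Ebm, Fm, Gb, Ab, Bbm, Cdim. Of the given chords, Bbm, Cdim, Gb, Fm, Ab and Db are diatonic. But Dbm (Db–Fb–Ab) is foreign: the diatonic I on degree 1 is Db, whereas Dbm comes from Db minor. It is labeled i.

i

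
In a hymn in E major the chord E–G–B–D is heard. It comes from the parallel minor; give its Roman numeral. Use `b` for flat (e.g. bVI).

The root E is the diatonic 1st degree of E major; the borrowing shows in the chord quality. Diatonically E major has E (I) on that degree; E–G–B–D is instead the minor-seventh chord native to E minor, so it takes the label i7.

i7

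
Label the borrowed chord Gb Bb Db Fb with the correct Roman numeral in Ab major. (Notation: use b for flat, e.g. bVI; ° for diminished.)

The root Gb is the lowered 7th scale degree — diatonically Ab major has G there. Gb–Bb–Db–Fb is a dominant-seventh chord — the form found in Ab minor, not the diatonic vii° (Gdim). Borrowed into Ab major it is written bVII7.

bVII7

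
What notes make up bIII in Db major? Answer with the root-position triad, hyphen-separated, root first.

Fb-Ab-Cb

bIII is built on the lowered scale degree 3. In Db major degree 3 is F; lowered it becomes Fb. In Db minor the chord on Fb is Fb–Ab–Cb.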